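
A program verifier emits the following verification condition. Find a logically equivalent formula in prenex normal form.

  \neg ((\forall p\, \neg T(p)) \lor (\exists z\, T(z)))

Move each ¬ inward, flipping quantifiers it crosses:
  (\exists p\, T(p)) \land (\forall z\, \neg T(z))
Finally move all quantifiers to the prefix:
  \exists p\, \forall z\, (T(p) \land \neg T(z))

\exists p\, \forall z\, (T(p) \land \neg T(z))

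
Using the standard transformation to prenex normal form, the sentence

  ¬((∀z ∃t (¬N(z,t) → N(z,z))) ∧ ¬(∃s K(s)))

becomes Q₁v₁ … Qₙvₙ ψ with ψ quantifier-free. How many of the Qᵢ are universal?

Eliminate → and ↔ using ¬ and ∨.
  ¬((∀z ∃t (¬¬N(z,t) ∨ N(z,z))) ∧ ¬(∃s K(s)))
Drive negations inward (¬∀x A ≡ ∃x ¬A, ¬∃x A ≡ ∀x ¬A, De Morgan for ∧/∨):
  (∃z ∀t (¬N(z,t) ∧ ¬N(z,z))) ∨ (∃s K(s))
Extract every quantifier outward, since the variables are now distinct and don't occur free across branches:
  ∃z ∀t ∃s (¬N(z,t) ∧ ¬N(z,z) ∨ K(s))
The prefix is ∃z ∀t ∃s: 1 universal, 2 existential.

1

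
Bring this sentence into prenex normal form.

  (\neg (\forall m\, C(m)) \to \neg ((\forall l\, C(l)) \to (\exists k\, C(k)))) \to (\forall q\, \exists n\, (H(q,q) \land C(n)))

First replace A → B with ¬A ∨ B.
  \neg (\neg \neg (\forall m\, C(m)) \lor \neg (\neg (\forall l\, C(l)) \lor (\exists k\, C(k)))) \lor (\forall q\, \exists n\, (H(q,q) \land C(n)))
Push ¬ through the quantifiers and connectives to reach negation normal form:
  (\exists m\, \neg C(m)) \land ((\exists l\, \neg C(l)) \lor (\exists k\, C(k))) \lor (\forall q\, \exists n\, (H(q,q) \land C(n)))
Extract every quantifier outward, since the variables are now distinct and don't occur free across branches:
  \exists m\, \exists l\, \exists k\, \forall q\, \exists n\, (\neg C(m) \land (\neg C(l) \lor C(k)) \lor H(q,q) \land C(n))

\exists m\, \exists l\, \exists k\, \forall q\, \exists n\, (\neg C(m) \land (\neg C(l) \lor C(k)) \lor H(q,q) \land C(n))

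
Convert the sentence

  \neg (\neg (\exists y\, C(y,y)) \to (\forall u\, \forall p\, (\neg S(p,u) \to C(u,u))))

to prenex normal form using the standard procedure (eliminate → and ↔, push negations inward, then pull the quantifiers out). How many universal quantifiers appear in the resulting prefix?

Rewrite implications/biconditionals: A → B as ¬A ∨ B.
  \neg (\neg \neg (\exists y\, C(y,y)) \lor (\forall u\, \forall p\, (\neg \neg S(p,u) \lor C(u,u))))
Push ¬ through the quantifiers and connectives to reach negation normal form:
  (\forall y\, \neg C(y,y)) \land (\exists u\, \exists p\, (\neg S(p,u) \land \neg C(u,u)))
All bound variables are already distinct, so no renaming is needed.
Finally move all quantifiers to the prefix:
  \forall y\, \exists u\, \exists p\, (\neg C(y,y) \land \neg S(p,u) \land \neg C(u,u))
The prefix is \forall y \exists u \exists p: 1 universal, 2 existential.

1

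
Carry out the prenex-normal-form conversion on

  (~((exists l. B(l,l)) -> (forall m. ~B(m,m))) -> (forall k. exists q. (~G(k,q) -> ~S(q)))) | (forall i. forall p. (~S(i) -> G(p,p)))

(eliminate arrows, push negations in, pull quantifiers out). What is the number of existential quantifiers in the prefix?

Eliminate → and ↔ using ¬ and ∨.
  ~~(~(exists l. B(l,l)) | (forall m. ~B(m,m))) | (forall k. exists q. (~~G(k,q) | ~S(q))) | (forall i. forall p. (~~S(i) | G(p,p)))
Drive negations inward (¬∀x A ≡ ∃x ¬A, ¬∃x A ≡ ∀x ¬A, De Morgan for ∧/∨):
  (forall l. ~B(l,l)) | (forall m. ~B(m,m)) | (forall k. exists q. (G(k,q) | ~S(q))) | (forall i. forall p. (S(i) | G(p,p)))
All bound variables are already distinct, so no renaming is needed.
Finally move all quantifiers to the prefix:
  forall l. forall m. forall k. exists q. forall i. forall p. (~B(l,l) | ~B(m,m) | G(k,q) | ~S(q) | S(i) | G(p,p))
The prefix is forall l forall m forall k exists q forall i forall p: 5 universal, 1 existential.

1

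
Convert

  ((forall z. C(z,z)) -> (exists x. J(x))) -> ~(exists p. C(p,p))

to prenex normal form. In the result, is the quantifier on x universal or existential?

Eliminate → and ↔ using ¬ and ∨.
  ~(~(forall z. C(z,z)) | (exists x. J(x))) | ~(exists p. C(p,p))
Drive negations inward (¬∀x A ≡ ∃x ¬A, ¬∃x A ≡ ∀x ¬A, De Morgan for ∧/∨):
  (forall z. C(z,z)) & (forall x. ~J(x)) | (forall p. ~C(p,p))
Finally move all quantifiers to the prefix:
  forall z. forall x. forall p. (C(z,z) & ~J(x) | ~C(p,p))
The quantifier exists x sits under an odd number of negations (counting the antecedent side of each →), so it flips to forall x.

universal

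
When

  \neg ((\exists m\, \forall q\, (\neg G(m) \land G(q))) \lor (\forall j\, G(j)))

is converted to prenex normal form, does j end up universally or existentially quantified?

existential

Drive negations inward (¬∀x A ≡ ∃x ¬A, ¬∃x A ≡ ∀x ¬A, De Morgan for ∧/∨):
  (\forall m\, \exists q\, (G(m) \lor \neg G(q))) \land (\exists j\, \neg G(j))
All bound variables are already distinct, so no renaming is needed.
Pull the quantifiers to the front (each side's bound variable is not free in the other side):
  \forall m\, \exists q\, \exists j\, ((G(m) \lor \neg G(q)) \land \neg G(j))
The quantifier \forall j sits under an odd number of negations, so it flips to \exists j.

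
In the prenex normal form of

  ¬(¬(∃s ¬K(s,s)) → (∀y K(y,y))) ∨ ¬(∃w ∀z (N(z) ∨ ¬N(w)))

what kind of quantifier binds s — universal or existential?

universal

First replace A → B with ¬A ∨ B.
  ¬(¬¬(∃s ¬K(s,s)) ∨ (∀y K(y,y))) ∨ ¬(∃w ∀z (N(z) ∨ ¬N(w)))
Drive negations inward (¬∀x A ≡ ∃x ¬A, ¬∃x A ≡ ∀x ¬A, De Morgan for ∧/∨):
  (∀s K(s,s)) ∧ (∃y ¬K(y,y)) ∨ (∀w ∃z (¬N(z) ∧ N(w)))
All bound variables are already distinct, so no renaming is needed.
Extract every quantifier outward, since the variables are now distinct and don't occur free across branches:
  ∀s ∃y ∀w ∃z (K(s,s) ∧ ¬K(y,y) ∨ ¬N(z) ∧ N(w))
The quantifier ∃s sits under an odd number of negations (counting the antecedent side of each →), so it flips to ∀s.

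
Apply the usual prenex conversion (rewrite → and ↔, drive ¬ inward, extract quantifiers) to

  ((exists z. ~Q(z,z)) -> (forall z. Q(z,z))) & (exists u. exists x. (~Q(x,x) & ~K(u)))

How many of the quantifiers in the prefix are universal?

2

First replace A → B with ¬A ∨ B.
  (~(exists z. ~Q(z,z)) | (forall z. Q(z,z))) & (exists u. exists x. (~Q(x,x) & ~K(u)))
Push ¬ through the quantifiers and connectives to reach negation normal form:
  ((forall z. Q(z,z)) | (forall z. Q(z,z))) & (exists u. exists x. (~Q(x,x) & ~K(u)))
Standardize variables apart so no two quantifiers bind the same name: z↦w1.
  ((forall z. Q(z,z)) | (forall w1. Q(w1,w1))) & (exists u. exists x. (~Q(x,x) & ~K(u)))
Pull the quantifiers to the front (each side's bound variable is not free in the other side):
  forall z. forall w1. exists u. exists x. ((Q(z,z) | Q(w1,w1)) & ~Q(x,x) & ~K(u))
The prefix is forall z forall w1 exists u exists x: 2 universal, 2 existential.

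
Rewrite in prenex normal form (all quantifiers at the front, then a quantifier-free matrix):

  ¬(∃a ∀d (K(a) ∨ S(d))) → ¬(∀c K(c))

First replace A → B with ¬A ∨ B.
  ¬¬(∃a ∀d (K(a) ∨ S(d))) ∨ ¬(∀c K(c))
Move each ¬ inward, flipping quantifiers it crosses:
  (∃a ∀d (K(a) ∨ S(d))) ∨ (∃c ¬K(c))
All bound variables are already distinct, so no renaming is needed.
Extract every quantifier outward, since the variables are now distinct and don't occur free across branches:
  ∃a ∀d ∃c (K(a) ∨ S(d) ∨ ¬K(c))

∃a ∀d ∃c (K(a) ∨ S(d) ∨ ¬K(c))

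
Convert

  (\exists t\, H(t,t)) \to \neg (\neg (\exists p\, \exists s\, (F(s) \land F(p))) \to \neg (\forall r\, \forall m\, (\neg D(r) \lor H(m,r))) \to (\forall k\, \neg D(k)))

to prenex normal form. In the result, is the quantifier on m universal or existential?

existential

Eliminate → and ↔ using ¬ and ∨.
  \neg (\exists t\, H(t,t)) \lor \neg (\neg \neg (\exists p\, \exists s\, (F(s) \land F(p))) \lor \neg \neg (\forall r\, \forall m\, (\neg D(r) \lor H(m,r))) \lor (\forall k\, \neg D(k)))
Push ¬ through the quantifiers and connectives to reach negation normal form:
  (\forall t\, \neg H(t,t)) \lor (\forall p\, \forall s\, (\neg F(s) \lor \neg F(p))) \land (\exists r\, \exists m\, (D(r) \land \neg H(m,r))) \land (\exists k\, D(k))
All bound variables are already distinct, so no renaming is needed.
Extract every quantifier outward, since the variables are now distinct and don't occur free across branches:
  \forall t\, \forall p\, \forall s\, \exists r\, \exists m\, \exists k\, (\neg H(t,t) \lor (\neg F(s) \lor \neg F(p)) \land D(r) \land \neg H(m,r) \land D(k))
The quantifier \forall m sits under an odd number of negations (counting the antecedent side of each →), so it flips to \exists m.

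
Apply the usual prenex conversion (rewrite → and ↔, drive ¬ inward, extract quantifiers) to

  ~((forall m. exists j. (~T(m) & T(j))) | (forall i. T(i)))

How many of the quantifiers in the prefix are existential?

2

Push ¬ through the quantifiers and connectives to reach negation normal form:
  (exists m. forall j. (T(m) | ~T(j))) & (exists i. ~T(i))
All bound variables are already distinct, so no renaming is needed.
Finally move all quantifiers to the prefix:
  exists m. forall j. exists i. ((T(m) | ~T(j)) & ~T(i))
The prefix is exists m forall j exists i: 1 universal, 2 existential.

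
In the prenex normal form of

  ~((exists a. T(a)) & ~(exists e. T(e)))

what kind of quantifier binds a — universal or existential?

Push ¬ through the quantifiers and connectives to reach negation normal form:
  (forall a. ~T(a)) | (exists e. T(e))
Extract every quantifier outward, since the variables are now distinct and don't occur free across branches:
  forall a. exists e. (~T(a) | T(e))
The quantifier exists a sits under an odd number of negations, so it flips to forall a.

universal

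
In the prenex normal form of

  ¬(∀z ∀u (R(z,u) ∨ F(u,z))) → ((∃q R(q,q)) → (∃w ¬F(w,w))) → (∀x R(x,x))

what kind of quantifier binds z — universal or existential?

universal

First replace A → B with ¬A ∨ B.
  ¬¬(∀z ∀u (R(z,u) ∨ F(u,z))) ∨ ¬(¬(∃q R(q,q)) ∨ (∃w ¬F(w,w))) ∨ (∀x R(x,x))
Push ¬ through the quantifiers and connectives to reach negation normal form:
  (∀z ∀u (R(z,u) ∨ F(u,z))) ∨ (∃q R(q,q)) ∧ (∀w F(w,w)) ∨ (∀x R(x,x))
Pull the quantifiers to the front (each side's bound variable is not free in the other side):
  ∀z ∀u ∃q ∀w ∀x (R(z,u) ∨ F(u,z) ∨ R(q,q) ∧ F(w,w) ∨ R(x,x))
The quantifier ∀z sits under an even number of negations (counting the antecedent side of each →), so it remains universal.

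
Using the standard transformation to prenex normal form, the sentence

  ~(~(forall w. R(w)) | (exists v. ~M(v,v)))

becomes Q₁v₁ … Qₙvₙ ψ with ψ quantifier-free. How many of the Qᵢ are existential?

Move each ¬ inward, flipping quantifiers it crosses:
  (forall w. R(w)) & (forall v. M(v,v))
All bound variables are already distinct, so no renaming is needed.
Pull the quantifiers to the front (each side's bound variable is not free in the other side):
  forall w. forall v. (R(w) & M(v,v))
The prefix is forall w forall v: 2 universal, 0 existential.

0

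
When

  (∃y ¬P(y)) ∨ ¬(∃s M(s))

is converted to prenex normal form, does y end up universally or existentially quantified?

existential

Push ¬ through the quantifiers and connectives to reach negation normal form:
  (∃y ¬P(y)) ∨ (∀s ¬M(s))
All bound variables are already distinct, so no renaming is needed.
Finally move all quantifiers to the prefix:
  ∃y ∀s (¬P(y) ∨ ¬M(s))
The quantifier ∃y sits under an even number of negations, so it remains existential.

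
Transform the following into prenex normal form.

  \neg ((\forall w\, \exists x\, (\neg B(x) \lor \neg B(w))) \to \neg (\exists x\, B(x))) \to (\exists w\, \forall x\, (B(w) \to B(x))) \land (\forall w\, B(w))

\exists w\, \forall x\, \forall v1\, \exists u1\, \forall c\, \forall z1\, (B(x) \land B(w) \lor \neg B(v1) \lor (\neg B(u1) \lor B(c)) \land B(z1))

Eliminate → and ↔ using ¬ and ∨.
  \neg \neg (\neg (\forall w\, \exists x\, (\neg B(x) \lor \neg B(w))) \lor \neg (\exists x\, B(x))) \lor (\exists w\, \forall x\, (\neg B(w) \lor B(x))) \land (\forall w\, B(w))
Push ¬ through the quantifiers and connectives to reach negation normal form:
  (\exists w\, \forall x\, (B(x) \land B(w))) \lor (\forall x\, \neg B(x)) \lor (\exists w\, \forall x\, (\neg B(w) \lor B(x))) \land (\forall w\, B(w))
Rename bound variables to avoid capture: x↦v1, w↦u1, x↦c, w↦z1.
  (\exists w\, \forall x\, (B(x) \land B(w))) \lor (\forall v1\, \neg B(v1)) \lor (\exists u1\, \forall c\, (\neg B(u1) \lor B(c))) \land (\forall z1\, B(z1))
Finally move all quantifiers to the prefix:
  \exists w\, \forall x\, \forall v1\, \exists u1\, \forall c\, \forall z1\, (B(x) \land B(w) \lor \neg B(v1) \lor (\neg B(u1) \lor B(c)) \land B(z1))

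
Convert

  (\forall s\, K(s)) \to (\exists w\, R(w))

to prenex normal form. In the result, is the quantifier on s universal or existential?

Rewrite implications/biconditionals: A → B as ¬A ∨ B.
  \neg (\forall s\, K(s)) \lor (\exists w\, R(w))
Push ¬ through the quantifiers and connectives to reach negation normal form:
  (\exists s\, \neg K(s)) \lor (\exists w\, R(w))
All bound variables are already distinct, so no renaming is needed.
Finally move all quantifiers to the prefix:
  \exists s\, \exists w\, (\neg K(s) \lor R(w))
The quantifier \forall s sits under an odd number of negations (counting the antecedent side of each →), so it flips to \exists s.

existential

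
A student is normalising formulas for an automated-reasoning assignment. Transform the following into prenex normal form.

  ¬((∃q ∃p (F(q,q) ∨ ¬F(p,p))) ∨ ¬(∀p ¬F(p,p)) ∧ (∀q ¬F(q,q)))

∀q ∀p ∀s ∃a (¬F(q,q) ∧ F(p,p) ∧ (¬F(s,s) ∨ F(a,a)))

Push ¬ through the quantifiers and connectives to reach negation normal form:
  (∀q ∀p (¬F(q,q) ∧ F(p,p))) ∧ ((∀p ¬F(p,p)) ∨ (∃q F(q,q)))
Give each quantifier a distinct variable: p↦s, q↦a.
  (∀q ∀p (¬F(q,q) ∧ F(p,p))) ∧ ((∀s ¬F(s,s)) ∨ (∃a F(a,a)))
Finally move all quantifiers to the prefix:
  ∀q ∀p ∀s ∃a (¬F(q,q) ∧ F(p,p) ∧ (¬F(s,s) ∨ F(a,a)))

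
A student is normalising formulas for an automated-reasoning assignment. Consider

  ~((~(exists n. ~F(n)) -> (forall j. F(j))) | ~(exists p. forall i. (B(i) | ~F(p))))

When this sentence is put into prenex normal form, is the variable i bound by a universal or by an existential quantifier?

universal

Eliminate → and ↔ using ¬ and ∨.
  ~(~~(exists n. ~F(n)) | (forall j. F(j)) | ~(exists p. forall i. (B(i) | ~F(p))))
Move each ¬ inward, flipping quantifiers it crosses:
  (forall n. F(n)) & (exists j. ~F(j)) & (exists p. forall i. (B(i) | ~F(p)))
All bound variables are already distinct, so no renaming is needed.
Finally move all quantifiers to the prefix:
  forall n. exists j. exists p. forall i. (F(n) & ~F(j) & (B(i) | ~F(p)))
The quantifier forall i sits under an even number of negations (counting the antecedent side of each →), so it remains universal.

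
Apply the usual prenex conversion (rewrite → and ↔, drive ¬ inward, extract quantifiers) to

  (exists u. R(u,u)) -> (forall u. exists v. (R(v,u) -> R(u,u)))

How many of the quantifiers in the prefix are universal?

2

First replace A → B with ¬A ∨ B.
  ~(exists u. R(u,u)) | (forall u. exists v. (~R(v,u) | R(u,u)))
Push ¬ through the quantifiers and connectives to reach negation normal form:
  (forall u. ~R(u,u)) | (forall u. exists v. (~R(v,u) | R(u,u)))
Give each quantifier a distinct variable: u↦r.
  (forall u. ~R(u,u)) | (forall r. exists v. (~R(v,r) | R(r,r)))
Finally move all quantifiers to the prefix:
  forall u. forall r. exists v. (~R(u,u) | ~R(v,r) | R(r,r))
The prefix is forall u forall r exists v: 2 universal, 1 existential.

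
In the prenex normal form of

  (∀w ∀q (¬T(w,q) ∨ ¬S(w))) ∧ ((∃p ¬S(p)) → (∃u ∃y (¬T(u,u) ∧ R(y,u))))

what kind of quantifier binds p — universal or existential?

universal

Rewrite implications/biconditionals: A → B as ¬A ∨ B.
  (∀w ∀q (¬T(w,q) ∨ ¬S(w))) ∧ (¬(∃p ¬S(p)) ∨ (∃u ∃y (¬T(u,u) ∧ R(y,u))))
Push ¬ through the quantifiers and connectives to reach negation normal form:
  (∀w ∀q (¬T(w,q) ∨ ¬S(w))) ∧ ((∀p S(p)) ∨ (∃u ∃y (¬T(u,u) ∧ R(y,u))))
Extract every quantifier outward, since the variables are now distinct and don't occur free across branches:
  ∀w ∀q ∀p ∃u ∃y ((¬T(w,q) ∨ ¬S(w)) ∧ (S(p) ∨ ¬T(u,u) ∧ R(y,u)))
The quantifier ∃p sits under an odd number of negations (counting the antecedent side of each →), so it flips to ∀p.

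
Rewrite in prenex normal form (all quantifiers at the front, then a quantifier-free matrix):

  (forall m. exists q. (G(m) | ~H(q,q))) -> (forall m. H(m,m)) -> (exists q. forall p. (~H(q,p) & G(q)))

exists m. forall q. exists y. exists b. forall p. (~G(m) & H(q,q) | ~H(y,y) | ~H(b,p) & G(b))

Eliminate → and ↔ using ¬ and ∨.
  ~(forall m. exists q. (G(m) | ~H(q,q))) | ~(forall m. H(m,m)) | (exists q. forall p. (~H(q,p) & G(q)))
Drive negations inward (¬∀x A ≡ ∃x ¬A, ¬∃x A ≡ ∀x ¬A, De Morgan for ∧/∨):
  (exists m. forall q. (~G(m) & H(q,q))) | (exists m. ~H(m,m)) | (exists q. forall p. (~H(q,p) & G(q)))
Standardize variables apart so no two quantifiers bind the same name: m↦y, q↦b.
  (exists m. forall q. (~G(m) & H(q,q))) | (exists y. ~H(y,y)) | (exists b. forall p. (~H(b,p) & G(b)))
Pull the quantifiers to the front (each side's bound variable is not free in the other side):
  exists m. forall q. exists y. exists b. forall p. (~G(m) & H(q,q) | ~H(y,y) | ~H(b,p) & G(b))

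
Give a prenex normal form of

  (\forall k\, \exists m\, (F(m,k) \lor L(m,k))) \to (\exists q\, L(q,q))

\exists k\, \forall m\, \exists q\, (\neg F(m,k) \land \neg L(m,k) \lor L(q,q))

First replace A → B with ¬A ∨ B.
  \neg (\forall k\, \exists m\, (F(m,k) \lor L(m,k))) \lor (\exists q\, L(q,q))
Push ¬ through the quantifiers and connectives to reach negation normal form:
  (\exists k\, \forall m\, (\neg F(m,k) \land \neg L(m,k))) \lor (\exists q\, L(q,q))
All bound variables are already distinct, so no renaming is needed.
Pull the quantifiers to the front (each side's bound variable is not free in the other side):
  \exists k\, \forall m\, \exists q\, (\neg F(m,k) \land \neg L(m,k) \lor L(q,q))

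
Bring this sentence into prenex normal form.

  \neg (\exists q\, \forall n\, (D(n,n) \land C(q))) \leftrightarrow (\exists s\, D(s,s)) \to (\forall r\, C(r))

\exists q\, \forall n\, \forall s\, \forall r\, \exists y\, \exists v\, \forall w1\, \exists z\, ((D(n,n) \land C(q) \lor \neg D(s,s) \lor C(r)) \land (D(y,y) \land \neg C(v) \lor \neg D(z,z) \lor \neg C(w1)))

Eliminate → and ↔ using ¬ and ∨; A ↔ B as (¬A ∨ B) ∧ (¬B ∨ A).
  (\neg \neg (\exists q\, \forall n\, (D(n,n) \land C(q))) \lor \neg (\exists s\, D(s,s)) \lor (\forall r\, C(r))) \land (\neg (\neg (\exists s\, D(s,s)) \lor (\forall r\, C(r))) \lor \neg (\exists q\, \forall n\, (D(n,n) \land C(q))))
Move each ¬ inward, flipping quantifiers it crosses:
  ((\exists q\, \forall n\, (D(n,n) \land C(q))) \lor (\forall s\, \neg D(s,s)) \lor (\forall r\, C(r))) \land ((\exists s\, D(s,s)) \land (\exists r\, \neg C(r)) \lor (\forall q\, \exists n\, (\neg D(n,n) \lor \neg C(q))))
Standardize variables apart so no two quantifiers bind the same name: s↦y, r↦v, q↦w1, n↦z.
  ((\exists q\, \forall n\, (D(n,n) \land C(q))) \lor (\forall s\, \neg D(s,s)) \lor (\forall r\, C(r))) \land ((\exists y\, D(y,y)) \land (\exists v\, \neg C(v)) \lor (\forall w1\, \exists z\, (\neg D(z,z) \lor \neg C(w1))))
Extract every quantifier outward, since the variables are now distinct and don't occur free across branches:
  \exists q\, \forall n\, \forall s\, \forall r\, \exists y\, \exists v\, \forall w1\, \exists z\, ((D(n,n) \land C(q) \lor \neg D(s,s) \lor C(r)) \land (D(y,y) \land \neg C(v) \lor \neg D(z,z) \lor \neg C(w1)))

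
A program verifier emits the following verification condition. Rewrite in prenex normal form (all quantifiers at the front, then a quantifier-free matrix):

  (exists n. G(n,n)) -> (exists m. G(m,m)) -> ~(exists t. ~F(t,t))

forall n. forall m. forall t. (~G(n,n) | ~G(m,m) | F(t,t))

Eliminate → and ↔ using ¬ and ∨.
  ~(exists n. G(n,n)) | ~(exists m. G(m,m)) | ~(exists t. ~F(t,t))
Move each ¬ inward, flipping quantifiers it crosses:
  (forall n. ~G(n,n)) | (forall m. ~G(m,m)) | (forall t. F(t,t))
All bound variables are already distinct, so no renaming is needed.
Finally move all quantifiers to the prefix:
  forall n. forall m. forall t. (~G(n,n) | ~G(m,m) | F(t,t))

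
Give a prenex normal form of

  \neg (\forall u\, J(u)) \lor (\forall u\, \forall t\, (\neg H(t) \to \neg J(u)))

Eliminate → and ↔ using ¬ and ∨.
  \neg (\forall u\, J(u)) \lor (\forall u\, \forall t\, (\neg \neg H(t) \lor \neg J(u)))
Drive negations inward (¬∀x A ≡ ∃x ¬A, ¬∃x A ≡ ∀x ¬A, De Morgan for ∧/∨):
  (\exists u\, \neg J(u)) \lor (\forall u\, \forall t\, (H(t) \lor \neg J(u)))
Rename bound variables to avoid capture: u↦w1.
  (\exists u\, \neg J(u)) \lor (\forall w1\, \forall t\, (H(t) \lor \neg J(w1)))
Finally move all quantifiers to the prefix:
  \exists u\, \forall w1\, \forall t\, (\neg J(u) \lor H(t) \lor \neg J(w1))

\exists u\, \forall w1\, \forall t\, (\neg J(u) \lor H(t) \lor \neg J(w1))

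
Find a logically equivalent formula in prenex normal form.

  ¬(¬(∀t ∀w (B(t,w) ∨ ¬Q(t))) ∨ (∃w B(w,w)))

Drive negations inward (¬∀x A ≡ ∃x ¬A, ¬∃x A ≡ ∀x ¬A, De Morgan for ∧/∨):
  (∀t ∀w (B(t,w) ∨ ¬Q(t))) ∧ (∀w ¬B(w,w))
Give each quantifier a distinct variable: w↦z1.
  (∀t ∀w (B(t,w) ∨ ¬Q(t))) ∧ (∀z1 ¬B(z1,z1))
Extract every quantifier outward, since the variables are now distinct and don't occur free across branches:
  ∀t ∀w ∀z1 ((B(t,w) ∨ ¬Q(t)) ∧ ¬B(z1,z1))

∀t ∀w ∀z1 ((B(t,w) ∨ ¬Q(t)) ∧ ¬B(z1,z1))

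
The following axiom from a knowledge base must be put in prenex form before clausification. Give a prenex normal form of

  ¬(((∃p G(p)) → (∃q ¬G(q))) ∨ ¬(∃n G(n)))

Rewrite implications/biconditionals: A → B as ¬A ∨ B.
  ¬(¬(∃p G(p)) ∨ (∃q ¬G(q)) ∨ ¬(∃n G(n)))
Drive negations inward (¬∀x A ≡ ∃x ¬A, ¬∃x A ≡ ∀x ¬A, De Morgan for ∧/∨):
  (∃p G(p)) ∧ (∀q G(q)) ∧ (∃n G(n))
Finally move all quantifiers to the prefix:
  ∃p ∀q ∃n (G(p) ∧ G(q) ∧ G(n))

∃p ∀q ∃n (G(p) ∧ G(q) ∧ G(n))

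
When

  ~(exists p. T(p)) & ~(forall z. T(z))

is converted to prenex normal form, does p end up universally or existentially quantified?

universal

Move each ¬ inward, flipping quantifiers it crosses:
  (forall p. ~T(p)) & (exists z. ~T(z))
Pull the quantifiers to the front (each side's bound variable is not free in the other side):
  forall p. exists z. (~T(p) & ~T(z))
The quantifier exists p sits under an odd number of negations, so it flips to forall p.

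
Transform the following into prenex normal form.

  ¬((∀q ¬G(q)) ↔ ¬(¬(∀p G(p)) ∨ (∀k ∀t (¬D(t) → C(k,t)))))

First replace A → B with ¬A ∨ B; A ↔ B as (¬A ∨ B) ∧ (¬B ∨ A).
  ¬((¬(∀q ¬G(q)) ∨ ¬(¬(∀p G(p)) ∨ (∀k ∀t (¬¬D(t) ∨ C(k,t))))) ∧ (¬¬(¬(∀p G(p)) ∨ (∀k ∀t (¬¬D(t) ∨ C(k,t)))) ∨ (∀q ¬G(q))))
Drive negations inward (¬∀x A ≡ ∃x ¬A, ¬∃x A ≡ ∀x ¬A, De Morgan for ∧/∨):
  (∀q ¬G(q)) ∧ ((∃p ¬G(p)) ∨ (∀k ∀t (D(t) ∨ C(k,t)))) ∨ (∀p G(p)) ∧ (∃k ∃t (¬D(t) ∧ ¬C(k,t))) ∧ (∃q G(q))
Standardize variables apart so no two quantifiers bind the same name: p↦y, k↦b, t↦v1, q↦u.
  (∀q ¬G(q)) ∧ ((∃p ¬G(p)) ∨ (∀k ∀t (D(t) ∨ C(k,t)))) ∨ (∀y G(y)) ∧ (∃b ∃v1 (¬D(v1) ∧ ¬C(b,v1))) ∧ (∃u G(u))
Finally move all quantifiers to the prefix:
  ∀q ∃p ∀k ∀t ∀y ∃b ∃v1 ∃u (¬G(q) ∧ (¬G(p) ∨ D(t) ∨ C(k,t)) ∨ G(y) ∧ ¬D(v1) ∧ ¬C(b,v1) ∧ G(u))

∀q ∃p ∀k ∀t ∀y ∃b ∃v1 ∃u (¬G(q) ∧ (¬G(p) ∨ D(t) ∨ C(k,t)) ∨ G(y) ∧ ¬D(v1) ∧ ¬C(b,v1) ∧ G(u))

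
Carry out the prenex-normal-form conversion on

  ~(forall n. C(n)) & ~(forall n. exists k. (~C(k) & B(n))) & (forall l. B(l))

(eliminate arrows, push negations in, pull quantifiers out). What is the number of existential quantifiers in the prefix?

Move each ¬ inward, flipping quantifiers it crosses:
  (exists n. ~C(n)) & (exists n. forall k. (C(k) | ~B(n))) & (forall l. B(l))
Standardize variables apart so no two quantifiers bind the same name: n↦y1.
  (exists n. ~C(n)) & (exists y1. forall k. (C(k) | ~B(y1))) & (forall l. B(l))
Pull the quantifiers to the front (each side's bound variable is not free in the other side):
  exists n. exists y1. forall k. forall l. (~C(n) & (C(k) | ~B(y1)) & B(l))
The prefix is exists n exists y1 forall k forall l: 2 universal, 2 existential.

2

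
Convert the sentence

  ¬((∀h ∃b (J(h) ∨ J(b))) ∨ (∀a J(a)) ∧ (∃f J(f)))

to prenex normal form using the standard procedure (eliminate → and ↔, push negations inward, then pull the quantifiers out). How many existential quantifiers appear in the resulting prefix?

Push ¬ through the quantifiers and connectives to reach negation normal form:
  (∃h ∀b (¬J(h) ∧ ¬J(b))) ∧ ((∃a ¬J(a)) ∨ (∀f ¬J(f)))
All bound variables are already distinct, so no renaming is needed.
Finally move all quantifiers to the prefix:
  ∃h ∀b ∃a ∀f (¬J(h) ∧ ¬J(b) ∧ (¬J(a) ∨ ¬J(f)))
The prefix is ∃h ∀b ∃a ∀f: 2 universal, 2 existential.

2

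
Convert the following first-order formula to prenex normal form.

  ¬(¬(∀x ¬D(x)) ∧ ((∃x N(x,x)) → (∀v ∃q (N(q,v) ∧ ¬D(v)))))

Eliminate → and ↔ using ¬ and ∨.
  ¬(¬(∀x ¬D(x)) ∧ (¬(∃x N(x,x)) ∨ (∀v ∃q (N(q,v) ∧ ¬D(v)))))
Push ¬ through the quantifiers and connectives to reach negation normal form:
  (∀x ¬D(x)) ∨ (∃x N(x,x)) ∧ (∃v ∀q (¬N(q,v) ∨ D(v)))
Standardize variables apart so no two quantifiers bind the same name: x↦z1.
  (∀x ¬D(x)) ∨ (∃z1 N(z1,z1)) ∧ (∃v ∀q (¬N(q,v) ∨ D(v)))
Extract every quantifier outward, since the variables are now distinct and don't occur free across branches:
  ∀x ∃z1 ∃v ∀q (¬D(x) ∨ N(z1,z1) ∧ (¬N(q,v) ∨ D(v)))

∀x ∃z1 ∃v ∀q (¬D(x) ∨ N(z1,z1) ∧ (¬N(q,v) ∨ D(v)))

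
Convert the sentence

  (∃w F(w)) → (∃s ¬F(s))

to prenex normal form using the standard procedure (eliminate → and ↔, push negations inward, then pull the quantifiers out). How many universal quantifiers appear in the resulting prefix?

Rewrite implications/biconditionals: A → B as ¬A ∨ B.
  ¬(∃w F(w)) ∨ (∃s ¬F(s))
Drive negations inward (¬∀x A ≡ ∃x ¬A, ¬∃x A ≡ ∀x ¬A, De Morgan for ∧/∨):
  (∀w ¬F(w)) ∨ (∃s ¬F(s))
Extract every quantifier outward, since the variables are now distinct and don't occur free across branches:
  ∀w ∃s (¬F(w) ∨ ¬F(s))
The prefix is ∀w ∃s: 1 universal, 1 existential.

1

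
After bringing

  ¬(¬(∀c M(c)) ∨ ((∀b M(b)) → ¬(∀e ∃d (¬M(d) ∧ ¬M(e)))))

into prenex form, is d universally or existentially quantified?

First replace A → B with ¬A ∨ B.
  ¬(¬(∀c M(c)) ∨ ¬(∀b M(b)) ∨ ¬(∀e ∃d (¬M(d) ∧ ¬M(e))))
Drive negations inward (¬∀x A ≡ ∃x ¬A, ¬∃x A ≡ ∀x ¬A, De Morgan for ∧/∨):
  (∀c M(c)) ∧ (∀b M(b)) ∧ (∀e ∃d (¬M(d) ∧ ¬M(e)))
All bound variables are already distinct, so no renaming is needed.
Pull the quantifiers to the front (each side's bound variable is not free in the other side):
  ∀c ∀b ∀e ∃d (M(c) ∧ M(b) ∧ ¬M(d) ∧ ¬M(e))
The quantifier ∃d sits under an even number of negations (counting the antecedent side of each →), so it remains existential.

existential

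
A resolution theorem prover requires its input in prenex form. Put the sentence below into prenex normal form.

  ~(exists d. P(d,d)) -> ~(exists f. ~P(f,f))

exists d. forall f. (P(d,d) | P(f,f))

Eliminate → and ↔ using ¬ and ∨.
  ~~(exists d. P(d,d)) | ~(exists f. ~P(f,f))
Push ¬ through the quantifiers and connectives to reach negation normal form:
  (exists d. P(d,d)) | (forall f. P(f,f))
Finally move all quantifiers to the prefix:
  exists d. forall f. (P(d,d) | P(f,f))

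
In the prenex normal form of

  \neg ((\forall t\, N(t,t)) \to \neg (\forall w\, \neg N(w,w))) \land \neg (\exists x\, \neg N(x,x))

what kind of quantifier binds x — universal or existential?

universal

Rewrite implications/biconditionals: A → B as ¬A ∨ B.
  \neg (\neg (\forall t\, N(t,t)) \lor \neg (\forall w\, \neg N(w,w))) \land \neg (\exists x\, \neg N(x,x))
Move each ¬ inward, flipping quantifiers it crosses:
  (\forall t\, N(t,t)) \land (\forall w\, \neg N(w,w)) \land (\forall x\, N(x,x))
All bound variables are already distinct, so no renaming is needed.
Extract every quantifier outward, since the variables are now distinct and don't occur free across branches:
  \forall t\, \forall w\, \forall x\, (N(t,t) \land \neg N(w,w) \land N(x,x))
The quantifier \exists x sits under an odd number of negations (counting the antecedent side of each →), so it flips to \forall x.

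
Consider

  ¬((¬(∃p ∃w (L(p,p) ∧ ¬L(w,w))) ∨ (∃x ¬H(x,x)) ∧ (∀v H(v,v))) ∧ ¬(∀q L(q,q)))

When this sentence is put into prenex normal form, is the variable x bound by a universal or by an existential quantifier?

universal

Move each ¬ inward, flipping quantifiers it crosses:
  (∃p ∃w (L(p,p) ∧ ¬L(w,w))) ∧ ((∀x H(x,x)) ∨ (∃v ¬H(v,v))) ∨ (∀q L(q,q))
Pull the quantifiers to the front (each side's bound variable is not free in the other side):
  ∃p ∃w ∀x ∃v ∀q (L(p,p) ∧ ¬L(w,w) ∧ (H(x,x) ∨ ¬H(v,v)) ∨ L(q,q))
The quantifier ∃x sits under an odd number of negations, so it flips to ∀x.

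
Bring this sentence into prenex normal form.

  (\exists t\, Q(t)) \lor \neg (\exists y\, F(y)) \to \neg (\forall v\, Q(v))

\forall t\, \exists y\, \exists v\, (\neg Q(t) \land F(y) \lor \neg Q(v))

First replace A → B with ¬A ∨ B.
  \neg ((\exists t\, Q(t)) \lor \neg (\exists y\, F(y))) \lor \neg (\forall v\, Q(v))
Move each ¬ inward, flipping quantifiers it crosses:
  (\forall t\, \neg Q(t)) \land (\exists y\, F(y)) \lor (\exists v\, \neg Q(v))
All bound variables are already distinct, so no renaming is needed.
Extract every quantifier outward, since the variables are now distinct and don't occur free across branches:
  \forall t\, \exists y\, \exists v\, (\neg Q(t) \land F(y) \lor \neg Q(v))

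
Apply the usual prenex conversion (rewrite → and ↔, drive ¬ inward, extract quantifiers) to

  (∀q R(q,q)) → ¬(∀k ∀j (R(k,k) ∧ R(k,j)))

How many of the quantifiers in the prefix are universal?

Eliminate → and ↔ using ¬ and ∨.
  ¬(∀q R(q,q)) ∨ ¬(∀k ∀j (R(k,k) ∧ R(k,j)))
Move each ¬ inward, flipping quantifiers it crosses:
  (∃q ¬R(q,q)) ∨ (∃k ∃j (¬R(k,k) ∨ ¬R(k,j)))
Finally move all quantifiers to the prefix:
  ∃q ∃k ∃j (¬R(q,q) ∨ ¬R(k,k) ∨ ¬R(k,j))
The prefix is ∃q ∃k ∃j: 0 universal, 3 existential.

0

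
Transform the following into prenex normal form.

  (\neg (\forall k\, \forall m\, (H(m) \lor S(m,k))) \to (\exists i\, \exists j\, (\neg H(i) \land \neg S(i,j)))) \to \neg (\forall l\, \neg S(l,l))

First replace A → B with ¬A ∨ B.
  \neg (\neg \neg (\forall k\, \forall m\, (H(m) \lor S(m,k))) \lor (\exists i\, \exists j\, (\neg H(i) \land \neg S(i,j)))) \lor \neg (\forall l\, \neg S(l,l))
Move each ¬ inward, flipping quantifiers it crosses:
  (\exists k\, \exists m\, (\neg H(m) \land \neg S(m,k))) \land (\forall i\, \forall j\, (H(i) \lor S(i,j))) \lor (\exists l\, S(l,l))
All bound variables are already distinct, so no renaming is needed.
Extract every quantifier outward, since the variables are now distinct and don't occur free across branches:
  \exists k\, \exists m\, \forall i\, \forall j\, \exists l\, (\neg H(m) \land \neg S(m,k) \land (H(i) \lor S(i,j)) \lor S(l,l))

\exists k\, \exists m\, \forall i\, \forall j\, \exists l\, (\neg H(m) \land \neg S(m,k) \land (H(i) \lor S(i,j)) \lor S(l,l))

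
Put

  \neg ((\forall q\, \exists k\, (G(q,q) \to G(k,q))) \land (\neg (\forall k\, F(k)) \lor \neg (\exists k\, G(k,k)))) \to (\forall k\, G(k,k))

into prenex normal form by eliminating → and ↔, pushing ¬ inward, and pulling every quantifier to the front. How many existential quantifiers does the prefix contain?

Eliminate → and ↔ using ¬ and ∨.
  \neg \neg ((\forall q\, \exists k\, (\neg G(q,q) \lor G(k,q))) \land (\neg (\forall k\, F(k)) \lor \neg (\exists k\, G(k,k)))) \lor (\forall k\, G(k,k))
Drive negations inward (¬∀x A ≡ ∃x ¬A, ¬∃x A ≡ ∀x ¬A, De Morgan for ∧/∨):
  (\forall q\, \exists k\, (\neg G(q,q) \lor G(k,q))) \land ((\exists k\, \neg F(k)) \lor (\forall k\, \neg G(k,k))) \lor (\forall k\, G(k,k))
Rename bound variables to avoid capture: k↦z, k↦x, k↦a.
  (\forall q\, \exists k\, (\neg G(q,q) \lor G(k,q))) \land ((\exists z\, \neg F(z)) \lor (\forall x\, \neg G(x,x))) \lor (\forall a\, G(a,a))
Finally move all quantifiers to the prefix:
  \forall q\, \exists k\, \exists z\, \forall x\, \forall a\, ((\neg G(q,q) \lor G(k,q)) \land (\neg F(z) \lor \neg G(x,x)) \lor G(a,a))
The prefix is \forall q \exists k \exists z \forall x \forall a: 3 universal, 2 existential.

2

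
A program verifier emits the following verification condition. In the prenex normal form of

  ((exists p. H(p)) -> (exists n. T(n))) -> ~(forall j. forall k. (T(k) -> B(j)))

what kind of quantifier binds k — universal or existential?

existential

Rewrite implications/biconditionals: A → B as ¬A ∨ B.
  ~(~(exists p. H(p)) | (exists n. T(n))) | ~(forall j. forall k. (~T(k) | B(j)))
Push ¬ through the quantifiers and connectives to reach negation normal form:
  (exists p. H(p)) & (forall n. ~T(n)) | (exists j. exists k. (T(k) & ~B(j)))
Extract every quantifier outward, since the variables are now distinct and don't occur free across branches:
  exists p. forall n. exists j. exists k. (H(p) & ~T(n) | T(k) & ~B(j))
The quantifier forall k sits under an odd number of negations (counting the antecedent side of each →), so it flips to exists k.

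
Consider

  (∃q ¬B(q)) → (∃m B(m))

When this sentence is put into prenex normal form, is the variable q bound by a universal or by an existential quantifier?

universal

Rewrite implications/biconditionals: A → B as ¬A ∨ B.
  ¬(∃q ¬B(q)) ∨ (∃m B(m))
Push ¬ through the quantifiers and connectives to reach negation normal form:
  (∀q B(q)) ∨ (∃m B(m))
Extract every quantifier outward, since the variables are now distinct and don't occur free across branches:
  ∀q ∃m (B(q) ∨ B(m))
The quantifier ∃q sits under an odd number of negations (counting the antecedent side of each →), so it flips to ∀q.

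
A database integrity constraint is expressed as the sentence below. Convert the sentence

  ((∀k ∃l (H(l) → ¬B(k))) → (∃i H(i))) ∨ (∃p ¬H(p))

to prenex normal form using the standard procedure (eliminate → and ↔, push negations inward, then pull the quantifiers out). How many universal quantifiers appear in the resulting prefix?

Eliminate → and ↔ using ¬ and ∨.
  ¬(∀k ∃l (¬H(l) ∨ ¬B(k))) ∨ (∃i H(i)) ∨ (∃p ¬H(p))
Move each ¬ inward, flipping quantifiers it crosses:
  (∃k ∀l (H(l) ∧ B(k))) ∨ (∃i H(i)) ∨ (∃p ¬H(p))
Extract every quantifier outward, since the variables are now distinct and don't occur free across branches:
  ∃k ∀l ∃i ∃p (H(l) ∧ B(k) ∨ H(i) ∨ ¬H(p))
The prefix is ∃k ∀l ∃i ∃p: 1 universal, 3 existential.

1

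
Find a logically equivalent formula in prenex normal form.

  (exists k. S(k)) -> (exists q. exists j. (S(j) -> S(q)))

forall k. exists q. exists j. (~S(k) | ~S(j) | S(q))

First replace A → B with ¬A ∨ B.
  ~(exists k. S(k)) | (exists q. exists j. (~S(j) | S(q)))
Move each ¬ inward, flipping quantifiers it crosses:
  (forall k. ~S(k)) | (exists q. exists j. (~S(j) | S(q)))
All bound variables are already distinct, so no renaming is needed.
Extract every quantifier outward, since the variables are now distinct and don't occur free across branches:
  forall k. exists q. exists j. (~S(k) | ~S(j) | S(q))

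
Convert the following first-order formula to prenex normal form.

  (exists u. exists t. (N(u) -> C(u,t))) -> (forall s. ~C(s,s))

First replace A → B with ¬A ∨ B.
  ~(exists u. exists t. (~N(u) | C(u,t))) | (forall s. ~C(s,s))
Drive negations inward (¬∀x A ≡ ∃x ¬A, ¬∃x A ≡ ∀x ¬A, De Morgan for ∧/∨):
  (forall u. forall t. (N(u) & ~C(u,t))) | (forall s. ~C(s,s))
All bound variables are already distinct, so no renaming is needed.
Pull the quantifiers to the front (each side's bound variable is not free in the other side):
  forall u. forall t. forall s. (N(u) & ~C(u,t) | ~C(s,s))

forall u. forall t. forall s. (N(u) & ~C(u,t) | ~C(s,s))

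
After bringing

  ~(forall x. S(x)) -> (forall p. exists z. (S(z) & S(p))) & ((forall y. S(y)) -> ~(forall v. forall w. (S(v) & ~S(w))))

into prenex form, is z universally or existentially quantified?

existential

Eliminate → and ↔ using ¬ and ∨.
  ~~(forall x. S(x)) | (forall p. exists z. (S(z) & S(p))) & (~(forall y. S(y)) | ~(forall v. forall w. (S(v) & ~S(w))))
Push ¬ through the quantifiers and connectives to reach negation normal form:
  (forall x. S(x)) | (forall p. exists z. (S(z) & S(p))) & ((exists y. ~S(y)) | (exists v. exists w. (~S(v) | S(w))))
Pull the quantifiers to the front (each side's bound variable is not free in the other side):
  forall x. forall p. exists z. exists y. exists v. exists w. (S(x) | S(z) & S(p) & (~S(y) | ~S(v) | S(w)))
The quantifier exists z sits under an even number of negations (counting the antecedent side of each →), so it remains existential.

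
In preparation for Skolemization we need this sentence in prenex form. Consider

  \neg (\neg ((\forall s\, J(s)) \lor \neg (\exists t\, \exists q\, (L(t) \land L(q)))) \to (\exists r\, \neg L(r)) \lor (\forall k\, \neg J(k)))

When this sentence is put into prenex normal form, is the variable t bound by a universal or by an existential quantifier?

Eliminate → and ↔ using ¬ and ∨.
  \neg (\neg \neg ((\forall s\, J(s)) \lor \neg (\exists t\, \exists q\, (L(t) \land L(q)))) \lor (\exists r\, \neg L(r)) \lor (\forall k\, \neg J(k)))
Drive negations inward (¬∀x A ≡ ∃x ¬A, ¬∃x A ≡ ∀x ¬A, De Morgan for ∧/∨):
  (\exists s\, \neg J(s)) \land (\exists t\, \exists q\, (L(t) \land L(q))) \land (\forall r\, L(r)) \land (\exists k\, J(k))
All bound variables are already distinct, so no renaming is needed.
Finally move all quantifiers to the prefix:
  \exists s\, \exists t\, \exists q\, \forall r\, \exists k\, (\neg J(s) \land L(t) \land L(q) \land L(r) \land J(k))
The quantifier \exists t sits under an even number of negations (counting the antecedent side of each →), so it remains existential.

existential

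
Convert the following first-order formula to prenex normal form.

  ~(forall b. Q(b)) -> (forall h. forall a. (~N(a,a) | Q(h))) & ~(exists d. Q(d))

forall b. forall h. forall a. forall d. (Q(b) | (~N(a,a) | Q(h)) & ~Q(d))

First replace A → B with ¬A ∨ B.
  ~~(forall b. Q(b)) | (forall h. forall a. (~N(a,a) | Q(h))) & ~(exists d. Q(d))
Push ¬ through the quantifiers and connectives to reach negation normal form:
  (forall b. Q(b)) | (forall h. forall a. (~N(a,a) | Q(h))) & (forall d. ~Q(d))
All bound variables are already distinct, so no renaming is needed.
Finally move all quantifiers to the prefix:
  forall b. forall h. forall a. forall d. (Q(b) | (~N(a,a) | Q(h)) & ~Q(d))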